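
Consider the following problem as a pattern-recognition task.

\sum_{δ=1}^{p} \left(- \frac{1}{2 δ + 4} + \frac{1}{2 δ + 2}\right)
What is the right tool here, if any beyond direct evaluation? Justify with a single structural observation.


Technique: telescoping — this sum is a zipper: each term contributes \frac{1}{2 δ + 2} and removes the next index's value, which the following term puts back, closing term by term.


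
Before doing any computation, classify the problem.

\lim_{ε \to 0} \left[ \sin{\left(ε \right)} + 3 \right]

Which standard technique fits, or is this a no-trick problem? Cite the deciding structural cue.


Method: no special technique — no vanishing denominator and no indeterminate clash at the point — evaluation is immediate.


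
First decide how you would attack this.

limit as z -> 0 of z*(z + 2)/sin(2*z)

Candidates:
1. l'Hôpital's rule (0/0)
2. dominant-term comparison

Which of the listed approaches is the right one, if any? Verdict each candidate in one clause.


Diagnosis: l'Hôpital's rule (0/0) — substituting 0 gives 0 over 0; differentiate top and bottom once and re-evaluate. One could equally expand both pieces locally and compare leading terms; the rule does that in one stroke.
- l'Hôpital's rule (0/0): yes — fits the structure here.
- dominant-term comparison — leading-power comparison does not apply to this form.


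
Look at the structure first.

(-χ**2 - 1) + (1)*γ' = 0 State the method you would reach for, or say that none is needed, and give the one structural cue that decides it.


Method: no special technique — solved for the derivative, no γ appears — this is antidifferentiation in χ wearing ODE clothing.


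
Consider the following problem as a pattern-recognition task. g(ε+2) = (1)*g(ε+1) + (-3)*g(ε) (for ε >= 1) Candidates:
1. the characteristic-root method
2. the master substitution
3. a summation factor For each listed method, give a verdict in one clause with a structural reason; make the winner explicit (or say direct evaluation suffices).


Method: the characteristic-root method — fixed numeric weights on consecutive terms and no forcing term added: the root method in its home territory.
- the characteristic-root method: applies; the problem has the shape this method handles.
- the master substitution — the recursive argument is a shift of the index, not a fixed fraction of it.
- a summation factor: a summation factor telescopes one-step recursions; this one carries higher-order memory.


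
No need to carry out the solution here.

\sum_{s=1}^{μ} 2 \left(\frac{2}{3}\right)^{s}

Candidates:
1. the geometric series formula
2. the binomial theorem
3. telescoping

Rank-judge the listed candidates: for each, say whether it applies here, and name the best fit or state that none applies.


Verdict: the geometric series formula — the ratio of consecutive terms is the constant \frac{2}{3}, independent of the index — a geometric sum.
- the geometric series formula — a fit — the right tool for this form.
- the binomial theorem — the summand does not match any term pattern of an expanded binomial power.
- telescoping: writing out consecutive terms as given produces no pairwise cancellation.


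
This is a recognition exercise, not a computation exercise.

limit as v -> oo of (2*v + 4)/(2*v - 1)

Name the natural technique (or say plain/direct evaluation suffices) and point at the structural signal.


Diagnosis: dominant-term comparison — growth-rate triage: the leading powers of v decide the limit, everything else is noise. Differentiating the expression as a single quotient would eventually settle it as well; matching dominant growth settles it immediately.


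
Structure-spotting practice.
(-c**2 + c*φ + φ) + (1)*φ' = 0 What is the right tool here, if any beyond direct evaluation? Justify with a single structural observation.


Technique: a linear integrating factor — the unknown enters only to the first power against a nonzero forcing term — the integrating-factor template applies directly.


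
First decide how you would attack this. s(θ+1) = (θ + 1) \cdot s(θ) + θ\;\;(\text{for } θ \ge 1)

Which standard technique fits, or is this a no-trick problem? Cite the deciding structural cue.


Method: a summation factor — the coefficient θ + 1 drifts with the index, so no fixed root exists; normalizing by the cumulative product telescopes it.


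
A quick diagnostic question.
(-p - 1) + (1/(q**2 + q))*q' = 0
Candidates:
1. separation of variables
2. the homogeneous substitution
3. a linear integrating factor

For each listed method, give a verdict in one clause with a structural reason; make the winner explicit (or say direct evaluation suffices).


Verdict: separation of variables — separating collects all q-dependence with the derivative and leaves all p-dependence opposite: variables separate. A Bernoulli rewrite would carry it as the equation stands — separating the variables needs no rearrangement either.
- separation of variables: applicable, and directly so.
- the homogeneous substitution — rescaling both variables together changes the slope, so no ratio substitution collapses it.
- a linear integrating factor — a nonlinear term in the unknown puts this outside the integrating-factor template.


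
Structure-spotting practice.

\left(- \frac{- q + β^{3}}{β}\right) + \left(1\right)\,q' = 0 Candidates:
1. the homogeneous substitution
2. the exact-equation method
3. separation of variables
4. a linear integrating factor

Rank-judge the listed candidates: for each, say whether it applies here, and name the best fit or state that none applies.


Technique: a linear integrating factor — linear in the unknown with genuine forcing: multiply through by the exponential of the integrated coefficient and the left side closes into one derivative.
- the homogeneous substitution: the slope does not depend on the ratio of the variables alone.
- the exact-equation method — the mixed-partials test fails on this split — it is not an exact differential as presented.
- separation of variables — the two dependences are entangled, not a clean product of one-variable pieces.
- a linear integrating factor — applicable, and directly so.


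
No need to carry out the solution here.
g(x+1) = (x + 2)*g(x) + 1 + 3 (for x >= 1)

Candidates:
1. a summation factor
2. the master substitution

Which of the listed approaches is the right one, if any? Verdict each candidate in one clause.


Best approach: a summation factor — it is first-order linear but the coefficient x + 2 depends on the index, so multiply through by a summation factor to telescope it.
- a summation factor: applies; the problem has the shape this method handles.
- the master substitution — no fixed divisor shrinks the index between calls.


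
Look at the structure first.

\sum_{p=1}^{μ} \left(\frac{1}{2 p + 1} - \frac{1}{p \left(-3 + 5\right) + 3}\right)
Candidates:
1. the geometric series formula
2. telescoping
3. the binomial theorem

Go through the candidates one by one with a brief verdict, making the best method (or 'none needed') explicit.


Technique: telescoping — this sum is a zipper: each term contributes \frac{1}{2 p + 1} and removes the next index's value, which the following term puts back, closing term by term.
- the geometric series formula: the term-to-term ratio drifts with the index — the one thing the geometric formula cannot absorb.
- telescoping: applicable, and directly so.
- the binomial theorem: the summand does not match any term pattern of an expanded binomial power.


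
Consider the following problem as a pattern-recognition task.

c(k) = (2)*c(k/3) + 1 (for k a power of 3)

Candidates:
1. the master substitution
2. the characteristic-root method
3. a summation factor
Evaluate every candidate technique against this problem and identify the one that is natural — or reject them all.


Verdict: the master substitution — divide-the-index recursion (k/3 inside the call) straightens out once the index is rewritten as 3^m.
- the master substitution: applies; the problem has the shape this method handles.
- the characteristic-root method — the recursion divides its index rather than shifting it — outside the constant-shift family the root method covers.
- a summation factor: a divided-index call is outside the fixed-shift first-order family a summation factor normalizes.


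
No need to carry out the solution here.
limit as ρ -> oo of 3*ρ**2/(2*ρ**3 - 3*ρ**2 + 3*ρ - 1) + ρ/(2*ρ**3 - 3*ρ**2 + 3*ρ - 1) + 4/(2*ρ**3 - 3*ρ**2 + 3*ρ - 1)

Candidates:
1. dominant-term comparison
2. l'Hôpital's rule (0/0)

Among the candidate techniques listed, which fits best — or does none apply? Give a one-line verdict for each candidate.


Technique: dominant-term comparison — divide by the highest power of ρ present: lower-order terms vanish and the dominant ratio remains.
- dominant-term comparison — applicable, and directly so.
- l'Hôpital's rule (0/0): viewed as a single quotient this runs to ∞/∞, not the 0/0 clash this candidate addresses; an at-infinity variant of the rule would resolve it, but comparing leading growth reads the answer without differentiating.


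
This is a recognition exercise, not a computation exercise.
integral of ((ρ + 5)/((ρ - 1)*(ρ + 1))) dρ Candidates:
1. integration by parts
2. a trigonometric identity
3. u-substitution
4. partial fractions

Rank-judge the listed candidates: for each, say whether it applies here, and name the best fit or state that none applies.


Verdict: partial fractions — a proper rational integrand whose denominator splits into simpler factors — decompose into partial fractions first.
- integration by parts: no split into a nonconstant polynomial times one of the standard kernels — exp, sine, or cosine of a linear argument, or a logarithm — applies here.
- a trigonometric identity: no sine or cosine appears, so there is nothing for a trigonometric identity to act on.
- u-substitution — no subexpression of the integrand pairs with its own derivative as a factor — individual terms may offer their own substitutions, but any change of variable covering the whole integral would have to be constructed from outside the expression.
- partial fractions: a fit — the right tool for this form.


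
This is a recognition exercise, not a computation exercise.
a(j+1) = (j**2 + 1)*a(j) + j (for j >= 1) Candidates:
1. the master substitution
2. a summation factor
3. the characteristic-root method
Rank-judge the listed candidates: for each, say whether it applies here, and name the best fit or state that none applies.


Verdict: a summation factor — rescale the sequence by the product of the weights j**2 + 1 so far — the recurrence collapses to a plain running sum.
- the master substitution: the recursion shifts the index rather than dividing it.
- a summation factor: applies; the problem has the shape this method handles.
- the characteristic-root method: an index-dependent weight blocks the pure exponential ansatz.


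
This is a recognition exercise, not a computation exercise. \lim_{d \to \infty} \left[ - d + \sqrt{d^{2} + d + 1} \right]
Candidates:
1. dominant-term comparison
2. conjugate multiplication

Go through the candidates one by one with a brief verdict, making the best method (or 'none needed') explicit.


Diagnosis: conjugate multiplication — two divergent pieces with a minus sign between them and a radical in the mix: rationalize \sqrt{d^{2} + d + 1} - d before any limit law applies.
- dominant-term comparison: no dominant power emerges to decide the limit by degree comparison.
- conjugate multiplication: yes — fits the structure here.


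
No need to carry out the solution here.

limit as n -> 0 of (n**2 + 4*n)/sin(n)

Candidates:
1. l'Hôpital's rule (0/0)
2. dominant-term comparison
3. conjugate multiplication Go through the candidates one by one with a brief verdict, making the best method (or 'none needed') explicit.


Best approach: l'Hôpital's rule (0/0) — substituting 0 gives 0 over 0; differentiate top and bottom once and re-evaluate. Expanding numerator and denominator to first order gives the same value — the rule automates exactly that.
- l'Hôpital's rule (0/0) — yes — fits the structure here.
- dominant-term comparison: this is not a rational comparison of growth rates at infinity.
- conjugate multiplication: there are no radicals in tension whose conjugate would simplify matters.


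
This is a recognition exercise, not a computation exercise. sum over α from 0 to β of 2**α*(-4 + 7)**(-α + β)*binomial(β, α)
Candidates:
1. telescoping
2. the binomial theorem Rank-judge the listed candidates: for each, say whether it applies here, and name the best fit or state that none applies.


Diagnosis: the binomial theorem — binomial coefficients against complementary powers of 2 and (-4 + 7): recognize the binomial expansion and resum.
- telescoping — in the displayed form, no term reappears at a neighboring index to cancel against.
- the binomial theorem — applies; the problem has the shape this method handles.


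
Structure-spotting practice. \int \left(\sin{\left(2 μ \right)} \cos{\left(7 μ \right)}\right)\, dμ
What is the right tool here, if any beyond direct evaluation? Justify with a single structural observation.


Diagnosis: a trigonometric identity — apply product-to-sum to \sin{\left(2 μ \right)} \cos{\left(7 μ \right)}: two clean single-angle terms replace one awkward product.


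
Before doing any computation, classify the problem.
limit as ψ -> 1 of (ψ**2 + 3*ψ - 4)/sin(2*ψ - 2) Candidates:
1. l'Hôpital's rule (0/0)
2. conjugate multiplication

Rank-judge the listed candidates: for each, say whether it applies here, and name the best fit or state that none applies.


Verdict: l'Hôpital's rule (0/0) — the 0/0 form at 1 is the signature situation for l'Hôpital's rule. The standard small-argument limits would also carry it; the rule is the systematic route.
- l'Hôpital's rule (0/0) — applies; the problem has the shape this method handles.
- conjugate multiplication — multiplying by a conjugate would not remove any indeterminacy here.


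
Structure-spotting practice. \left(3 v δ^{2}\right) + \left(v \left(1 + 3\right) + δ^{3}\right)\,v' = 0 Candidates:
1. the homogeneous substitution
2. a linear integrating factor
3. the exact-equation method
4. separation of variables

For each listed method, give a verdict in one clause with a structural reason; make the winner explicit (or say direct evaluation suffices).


Method: the exact-equation method — equality of cross partials is the green light — assemble the potential function term by term.
- the homogeneous substitution — rescaling both variables together changes the slope, so no ratio substitution collapses it.
- a linear integrating factor — a nonlinear term in the unknown puts this outside the integrating-factor template.
- the exact-equation method — yes, a natural case for it.
- separation of variables — the two dependences are entangled, not a clean product of one-variable pieces.


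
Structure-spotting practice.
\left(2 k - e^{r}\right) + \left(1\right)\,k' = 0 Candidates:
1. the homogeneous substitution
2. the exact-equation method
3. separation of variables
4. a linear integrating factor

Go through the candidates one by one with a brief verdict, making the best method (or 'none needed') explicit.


Technique: a linear integrating factor — the unknown enters only to the first power against a nonzero forcing term — the integrating-factor template applies directly.
- the homogeneous substitution: the slope is not a function of the ratio of the variables alone.
- the exact-equation method: the mixed partial derivatives differ, so the left side is not a total differential.
- separation of variables — the two dependences are entangled, not a clean product of one-variable pieces.
- a linear integrating factor — a fit — the right tool for this form.


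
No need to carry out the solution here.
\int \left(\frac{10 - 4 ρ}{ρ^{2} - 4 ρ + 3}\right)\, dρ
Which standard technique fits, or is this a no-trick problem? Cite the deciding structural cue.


Method: partial fractions — the bottom, ρ^{2} - 4 ρ + 3, comes apart into simple factors, and a proper rational function over split factors decomposes.


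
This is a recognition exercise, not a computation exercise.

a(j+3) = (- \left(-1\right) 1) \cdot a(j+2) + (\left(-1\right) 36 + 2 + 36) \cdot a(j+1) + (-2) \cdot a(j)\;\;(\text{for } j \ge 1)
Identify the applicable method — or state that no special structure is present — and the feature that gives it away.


Technique: the characteristic-root method — the recurrence treats every index alike (constant coefficients, no forcing) — precisely the regime where r^j trials close it.


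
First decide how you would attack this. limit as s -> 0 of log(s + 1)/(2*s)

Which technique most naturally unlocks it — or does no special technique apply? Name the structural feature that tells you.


Best approach: l'Hôpital's rule (0/0) — numerator and denominator both vanish at 0 — a genuine 0/0 form, which is exactly when l'Hôpital applies. Known elementary limits would finish this too — the rule just bypasses the case analysis.


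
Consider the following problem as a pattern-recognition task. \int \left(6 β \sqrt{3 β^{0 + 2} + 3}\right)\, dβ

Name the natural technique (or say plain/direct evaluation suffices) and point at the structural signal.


Verdict: u-substitution — everything non-trivial happens through the inner expression (3 β^{0 + 2} + 3), and its derivative accounts for the remaining factor up to a constant, so set u = (3 β^{0 + 2} + 3).


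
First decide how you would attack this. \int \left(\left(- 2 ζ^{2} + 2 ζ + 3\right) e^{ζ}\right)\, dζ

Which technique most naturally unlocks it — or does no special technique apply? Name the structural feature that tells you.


Verdict: integration by parts — a polynomial - 2 ζ^{2} + 2 ζ + 3 against the kernel e^{ζ} is the signature bounded-ladder case for integration by parts.


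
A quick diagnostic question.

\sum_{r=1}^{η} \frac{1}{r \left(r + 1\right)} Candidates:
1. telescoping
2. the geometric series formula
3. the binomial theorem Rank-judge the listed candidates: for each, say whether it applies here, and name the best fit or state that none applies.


Diagnosis: telescoping — the summand \frac{1}{r \left(r + 1\right)} decomposes into fractions whose poles differ by an integer shift — the series collapses.
- telescoping — applicable, and directly so.
- the geometric series formula: the term-to-term ratio drifts with the index — the one thing the geometric formula cannot absorb.
- the binomial theorem — the terms lack the binomial-coefficient-weighted complementary-power pattern of an expansion.


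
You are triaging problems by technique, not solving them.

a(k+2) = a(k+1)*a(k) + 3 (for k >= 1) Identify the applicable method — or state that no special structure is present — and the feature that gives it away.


Best approach: no special technique — the update rule curves (it is not linear in the unknown sequence), so no superposition-based closed form attaches — iterate or study it directly.


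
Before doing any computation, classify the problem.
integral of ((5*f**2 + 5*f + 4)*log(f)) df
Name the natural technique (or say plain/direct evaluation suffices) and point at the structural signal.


Verdict: integration by parts — choose u = log(f): one derivative turns the logarithm algebraic, and the remaining factor 5*f**2 + 5*f + 4 integrates term by term under the power rule.


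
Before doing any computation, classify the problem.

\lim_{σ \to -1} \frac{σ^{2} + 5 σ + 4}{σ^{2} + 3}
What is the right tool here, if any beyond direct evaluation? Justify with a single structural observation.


Technique: no special technique — the expression is continuous at the evaluation point — substitute directly; no indeterminate form appears.


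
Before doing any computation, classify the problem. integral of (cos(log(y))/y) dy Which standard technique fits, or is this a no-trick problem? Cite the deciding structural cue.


Method: u-substitution — the only nontrivial dependence routes through log(y), whose derivative supplies the leftover factor up to a constant multiple — u = log(y) flattens it.


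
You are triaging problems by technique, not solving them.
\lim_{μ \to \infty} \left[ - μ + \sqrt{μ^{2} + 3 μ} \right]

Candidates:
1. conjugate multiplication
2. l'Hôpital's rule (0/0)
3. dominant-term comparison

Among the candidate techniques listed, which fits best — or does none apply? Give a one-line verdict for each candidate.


Diagnosis: conjugate multiplication — both pieces blow up but their difference is finite; the conjugate trick rationalizes \sqrt{μ^{2} + 3 μ} - μ.
- conjugate multiplication: yes, a natural case for it.
- l'Hôpital's rule (0/0) — the expression is a difference driving to ∞ − ∞, not a 0/0 quotient — there is no ratio for the rule to differentiate.
- dominant-term comparison — no dominant power emerges to decide the limit by degree comparison.


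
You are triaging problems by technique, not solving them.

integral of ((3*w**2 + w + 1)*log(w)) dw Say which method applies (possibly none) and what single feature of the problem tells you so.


Technique: integration by parts — the logarithm log(w) wants to be differentiated, not integrated; parts makes that legal.


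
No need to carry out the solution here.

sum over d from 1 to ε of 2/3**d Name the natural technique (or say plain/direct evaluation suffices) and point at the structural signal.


Method: the geometric series formula — consecutive terms stand in a fixed index-free ratio — the geometric sum formula closes it.


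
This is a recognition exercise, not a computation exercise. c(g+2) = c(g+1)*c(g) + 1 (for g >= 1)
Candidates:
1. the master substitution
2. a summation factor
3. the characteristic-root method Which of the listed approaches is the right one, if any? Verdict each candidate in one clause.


Verdict: no special technique — nonlinear feedback in the recursion rules out every root- or factor-based technique.
- the master substitution — the recursion shifts the index rather than dividing it.
- a summation factor: the recursion is nonlinear — outside the first-order linear family a summation factor addresses.
- the characteristic-root method — the recursion is nonlinear in the sequence values, so no linear-modes ansatz applies.


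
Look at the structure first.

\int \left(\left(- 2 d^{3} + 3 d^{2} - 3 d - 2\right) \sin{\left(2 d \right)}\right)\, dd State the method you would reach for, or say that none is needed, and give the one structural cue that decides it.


Best approach: integration by parts — a polynomial factor - 2 d^{3} + 3 d^{2} - 3 d - 2 multiplies \sin{\left(2 d \right)}; differentiating - 2 d^{3} + 3 d^{2} - 3 d - 2 lowers its degree while \sin{\left(2 d \right)} integrates cleanly, so parts wins.


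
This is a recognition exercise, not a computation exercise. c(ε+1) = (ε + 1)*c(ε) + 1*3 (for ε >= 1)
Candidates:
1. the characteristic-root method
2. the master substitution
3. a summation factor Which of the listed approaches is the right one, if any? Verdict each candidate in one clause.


Verdict: a summation factor — one step of memory with a weight ε + 1 that changes as the index grows — the summation-factor construction is built for this.
- the characteristic-root method: an index-dependent weight blocks the pure exponential ansatz.
- the master substitution: the recursion shifts the index rather than dividing it.
- a summation factor — applies; the problem has the shape this method handles.


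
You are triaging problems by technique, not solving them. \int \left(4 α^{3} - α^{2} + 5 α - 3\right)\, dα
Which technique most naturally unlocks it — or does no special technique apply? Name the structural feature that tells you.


Diagnosis: no special technique — the integrand is a sum of constant multiples of powers of α — integrate term by term.


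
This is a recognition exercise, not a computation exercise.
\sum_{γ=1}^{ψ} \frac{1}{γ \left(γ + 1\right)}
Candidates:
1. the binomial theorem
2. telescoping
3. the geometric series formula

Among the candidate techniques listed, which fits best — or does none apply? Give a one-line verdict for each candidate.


Method: telescoping — poles of \frac{1}{γ \left(γ + 1\right)} differ by an integer, the telltale of a telescoping partial-fraction sum.
- the binomial theorem: no binomial coefficients pair with matched powers.
- telescoping — applies; the problem has the shape this method handles.
- the geometric series formula: no single multiplier carries one term to the next throughout the sum.


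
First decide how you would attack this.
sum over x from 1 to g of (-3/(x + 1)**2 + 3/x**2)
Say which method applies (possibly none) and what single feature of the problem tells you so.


Technique: telescoping — the generic term is a one-step difference of 3/x**2, so partial sums shortcut to endpoint evaluation.


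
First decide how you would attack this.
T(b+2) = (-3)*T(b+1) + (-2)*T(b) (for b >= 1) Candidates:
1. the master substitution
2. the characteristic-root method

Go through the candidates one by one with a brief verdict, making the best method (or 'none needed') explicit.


Verdict: the characteristic-root method — try a geometric ansatz r^b: constant coefficients turn the recurrence into one polynomial equation in r.
- the master substitution — no fixed divisor shrinks the index between calls.
- the characteristic-root method: applies; the problem has the shape this method handles.


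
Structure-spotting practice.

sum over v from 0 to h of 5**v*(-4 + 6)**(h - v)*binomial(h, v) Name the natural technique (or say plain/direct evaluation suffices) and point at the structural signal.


Method: the binomial theorem — binomial coefficients against complementary powers of 5 and (-4 + 6): recognize the binomial expansion and resum.


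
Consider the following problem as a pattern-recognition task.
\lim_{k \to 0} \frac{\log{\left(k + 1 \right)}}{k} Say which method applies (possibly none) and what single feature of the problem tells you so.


Technique: l'Hôpital's rule (0/0) — substituting 0 gives 0 over 0; differentiate top and bottom once and re-evaluate. A local series expansion at the point resolves it as well; the rule is the packaged version of that step.


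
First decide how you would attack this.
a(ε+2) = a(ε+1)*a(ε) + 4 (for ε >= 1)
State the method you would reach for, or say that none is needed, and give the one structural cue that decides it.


Method: no special technique — the recurrence is nonlinear in the sequence values; study it directly, no linear machinery applies.


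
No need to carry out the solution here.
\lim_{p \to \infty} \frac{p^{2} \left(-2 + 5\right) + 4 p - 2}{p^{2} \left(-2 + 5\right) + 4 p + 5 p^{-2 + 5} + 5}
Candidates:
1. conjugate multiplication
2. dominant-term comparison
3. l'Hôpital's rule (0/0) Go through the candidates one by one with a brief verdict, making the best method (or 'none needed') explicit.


Method: dominant-term comparison — as p grows, only the highest-degree terms matter — compare leading terms and read the limit off.
- conjugate multiplication: the conjugate move applies to radical differences, which this is not.
- dominant-term comparison: yes, a natural case for it.
- l'Hôpital's rule (0/0): no 0/0 form appears: written as one quotient, top and bottom both grow without bound, and the ratio is decided by their leading terms.


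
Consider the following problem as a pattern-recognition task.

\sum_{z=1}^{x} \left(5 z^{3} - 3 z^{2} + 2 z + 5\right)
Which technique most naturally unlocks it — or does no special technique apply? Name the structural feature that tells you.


Best approach: no special technique — no ratio, no shift structure, no binomial pattern: sum the constant-multiple powers of z with known formulas.


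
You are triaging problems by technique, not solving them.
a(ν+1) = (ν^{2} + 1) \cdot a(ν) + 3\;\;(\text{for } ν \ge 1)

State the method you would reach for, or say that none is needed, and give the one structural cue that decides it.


Verdict: a summation factor — one step of memory with a weight ν^{2} + 1 that changes as the index grows — the summation-factor construction is built for this.


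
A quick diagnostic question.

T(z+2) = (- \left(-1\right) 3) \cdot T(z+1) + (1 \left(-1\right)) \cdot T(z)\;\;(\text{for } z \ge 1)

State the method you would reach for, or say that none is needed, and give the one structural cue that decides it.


Verdict: the characteristic-root method — linear, homogeneous, constant coefficients: solutions of the form r^z exist — find the roots of the characteristic polynomial.


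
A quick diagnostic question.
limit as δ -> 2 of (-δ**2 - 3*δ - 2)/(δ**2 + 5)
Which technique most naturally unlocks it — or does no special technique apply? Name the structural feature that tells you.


Verdict: no special technique — no denominator vanishes and nothing blows up at 2: direct substitution is the whole computation.


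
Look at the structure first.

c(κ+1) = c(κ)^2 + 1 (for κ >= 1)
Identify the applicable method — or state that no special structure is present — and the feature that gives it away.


Verdict: no special technique — a nonlinear dependence on earlier terms breaks linearity, and with it every superposition-based closed form.


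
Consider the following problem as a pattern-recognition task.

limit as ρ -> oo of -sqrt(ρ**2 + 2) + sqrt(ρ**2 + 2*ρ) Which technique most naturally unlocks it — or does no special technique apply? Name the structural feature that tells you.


Technique: conjugate multiplication — two divergent pieces with a minus sign between them and a radical in the mix: rationalize sqrt(ρ**2 + 2*ρ) - sqrt(ρ**2 + 2) before any limit law applies.


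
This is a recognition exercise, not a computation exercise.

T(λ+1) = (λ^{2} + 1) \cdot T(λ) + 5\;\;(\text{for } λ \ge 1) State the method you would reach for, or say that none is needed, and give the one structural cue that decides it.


Method: a summation factor — first-order linear but the coefficient λ^{2} + 1 moves with the index — divide by the cumulative product and telescope.


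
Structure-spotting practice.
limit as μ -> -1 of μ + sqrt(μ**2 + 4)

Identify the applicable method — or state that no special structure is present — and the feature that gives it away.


Method: no special technique — no vanishing denominator and no indeterminate clash at the point — evaluation is immediate.


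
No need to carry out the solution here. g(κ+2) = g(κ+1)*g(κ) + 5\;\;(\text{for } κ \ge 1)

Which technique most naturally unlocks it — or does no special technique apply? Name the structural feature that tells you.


Best approach: no special technique — this one you iterate or analyze qualitatively: the nonlinearity defeats linear solution methods.


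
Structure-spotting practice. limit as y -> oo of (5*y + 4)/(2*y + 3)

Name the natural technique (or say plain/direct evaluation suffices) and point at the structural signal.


Diagnosis: dominant-term comparison — at large y only the top-degree terms survive; compare the leading terms and the limit falls out. Viewed as a single quotient this is an ∞/∞ form — an at-infinity application of l'Hôpital's rule would also resolve it; comparing leading growth reads the answer without differentiating.


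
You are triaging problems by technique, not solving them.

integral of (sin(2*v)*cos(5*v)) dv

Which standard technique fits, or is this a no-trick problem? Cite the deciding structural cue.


Method: a trigonometric identity — mixed-frequency products such as sin(2*v)*cos(5*v) are designed for the product-to-sum formula.


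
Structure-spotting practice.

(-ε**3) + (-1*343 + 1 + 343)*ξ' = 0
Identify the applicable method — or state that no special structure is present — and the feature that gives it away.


Verdict: no special technique — solved for the derivative, ξ never appears on the right — this is a direct integration in ε, not a differential-equations problem at heart.


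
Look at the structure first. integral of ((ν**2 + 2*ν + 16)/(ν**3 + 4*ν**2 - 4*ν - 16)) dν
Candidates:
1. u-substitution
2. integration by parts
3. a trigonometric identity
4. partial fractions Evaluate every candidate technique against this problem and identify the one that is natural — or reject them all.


Technique: partial fractions — a proper rational integrand over the factorable ν**3 + 4*ν**2 - 4*ν - 16: partial fractions reduce it to elementary pieces.
- u-substitution: no subexpression of the integrand serves as a whole-integral substitution inner — individual terms may offer their own, but none carries its derivative as a factor of the full integrand; a working change of variable would have to be constructed from outside the expression.
- integration by parts: no split into a nonconstant polynomial times one of the standard kernels — exp, sine, or cosine of a linear argument, or a logarithm — applies here.
- a trigonometric identity: there is no trigonometric structure at all — the integrand carries no sine or cosine to rewrite.
- partial fractions: a fit — the right tool for this form.


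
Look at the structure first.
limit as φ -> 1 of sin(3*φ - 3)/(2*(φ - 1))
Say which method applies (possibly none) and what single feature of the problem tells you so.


Technique: l'Hôpital's rule (0/0) — numerator and denominator both vanish at 1 — a genuine 0/0 form, which is exactly when l'Hôpital applies. A local series expansion at the point resolves it as well; the rule is the packaged version of that step.


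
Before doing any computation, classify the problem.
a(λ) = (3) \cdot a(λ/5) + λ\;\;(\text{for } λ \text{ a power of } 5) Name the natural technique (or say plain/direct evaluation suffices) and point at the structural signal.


Diagnosis: the master substitution — the argument shrinks by the factor 5, so measure the index on a logarithmic scale and the recursion becomes a shift.


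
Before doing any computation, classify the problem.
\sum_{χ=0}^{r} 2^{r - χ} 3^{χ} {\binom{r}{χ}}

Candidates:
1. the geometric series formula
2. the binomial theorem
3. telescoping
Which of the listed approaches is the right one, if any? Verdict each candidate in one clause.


Method: the binomial theorem — terms weighting {\binom{r}{χ}} against matched powers of 3 and 2 reassemble into (3 + 2)^r by the binomial theorem.
- the geometric series formula: dividing successive terms gives an index-dependent quantity, not a constant.
- the binomial theorem: a fit — the right tool for this form.
- telescoping — in the displayed form, no term reappears at a neighboring index to cancel against.


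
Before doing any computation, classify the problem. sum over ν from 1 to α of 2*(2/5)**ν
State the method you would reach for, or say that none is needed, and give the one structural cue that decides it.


Verdict: the geometric series formula — check a ratio of consecutive terms: it is 2/5, independent of the index, so the geometric formula closes the sum.


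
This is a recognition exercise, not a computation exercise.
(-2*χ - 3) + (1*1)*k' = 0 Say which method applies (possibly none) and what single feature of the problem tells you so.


Verdict: no special technique — with k absent the equation is not coupled at all: direct integration in χ.


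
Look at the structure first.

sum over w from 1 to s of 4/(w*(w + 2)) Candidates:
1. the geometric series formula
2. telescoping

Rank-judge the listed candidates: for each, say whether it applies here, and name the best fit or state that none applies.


Verdict: telescoping — 4/(w*(w + 2)) hides a difference of shifted reciprocals — decompose it and the middle of the sum vanishes.
- the geometric series formula: the term-to-term ratio changes with the index, so the geometric formula cannot close it.
- telescoping — applicable, and directly so.


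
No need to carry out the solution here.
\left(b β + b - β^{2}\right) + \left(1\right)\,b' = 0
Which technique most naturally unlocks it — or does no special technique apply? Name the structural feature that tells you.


Best approach: a linear integrating factor — linear in the unknown with genuine forcing: multiply through by the exponential of the integrated coefficient and the left side closes into one derivative.


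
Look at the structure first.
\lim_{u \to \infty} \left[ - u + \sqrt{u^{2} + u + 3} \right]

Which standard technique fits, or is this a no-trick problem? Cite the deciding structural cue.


Best approach: conjugate multiplication — the ∞ − ∞ radical form is the exact trigger for the conjugate maneuver.


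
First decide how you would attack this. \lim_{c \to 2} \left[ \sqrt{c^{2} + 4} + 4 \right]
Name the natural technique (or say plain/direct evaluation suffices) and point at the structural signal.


Verdict: no special technique — nothing blocks direct substitution at 2: plug in and finish.


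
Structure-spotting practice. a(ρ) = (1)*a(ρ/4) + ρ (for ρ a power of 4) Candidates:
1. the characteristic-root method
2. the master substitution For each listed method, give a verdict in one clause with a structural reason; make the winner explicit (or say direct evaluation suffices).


Verdict: the master substitution — a divide-and-conquer shape: argument ρ/4, so change variables with ρ = 4^m and solve the linear version.
- the characteristic-root method — the recursion divides its index rather than shifting it — outside the constant-shift family the root method covers.
- the master substitution: yes — fits the structure here.


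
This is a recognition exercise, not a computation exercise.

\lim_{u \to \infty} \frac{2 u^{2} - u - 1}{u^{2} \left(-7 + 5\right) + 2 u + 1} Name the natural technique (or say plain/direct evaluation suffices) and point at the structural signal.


Best approach: dominant-term comparison — divide through by the highest power of u; every lower-order term dies and the dominant terms decide the limit. Differentiating the expression as a single quotient would eventually settle it as well; matching dominant growth settles it immediately.


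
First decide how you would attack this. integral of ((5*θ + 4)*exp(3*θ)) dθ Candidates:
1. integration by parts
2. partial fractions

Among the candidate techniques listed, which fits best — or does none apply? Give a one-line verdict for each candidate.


Diagnosis: integration by parts — a polynomial factor 5*θ + 4 multiplies exp(3*θ); differentiating 5*θ + 4 lowers its degree while exp(3*θ) integrates cleanly, so parts wins.
- integration by parts — applies; the problem has the shape this method handles.
- partial fractions — there is no rational-function structure to decompose.


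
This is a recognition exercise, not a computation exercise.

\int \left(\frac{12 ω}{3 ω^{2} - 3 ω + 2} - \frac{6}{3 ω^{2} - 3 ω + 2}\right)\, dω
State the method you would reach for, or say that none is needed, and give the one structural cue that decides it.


Diagnosis: u-substitution — collected, the integrand has one factor that is, up to a constant, the derivative of an inner expression the rest depends on — substitute for that inner expression.


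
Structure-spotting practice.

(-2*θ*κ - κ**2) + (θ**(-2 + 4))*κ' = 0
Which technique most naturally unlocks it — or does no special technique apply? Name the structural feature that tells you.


Method: the homogeneous substitution — solved for the derivative, the right side is unchanged under scaling θ and κ together — it depends only on the ratio κ/θ, so substitute a single ratio variable. A Bernoulli rewrite works here as the equation stands — the homogeneous substitution is the more immediate reading.
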